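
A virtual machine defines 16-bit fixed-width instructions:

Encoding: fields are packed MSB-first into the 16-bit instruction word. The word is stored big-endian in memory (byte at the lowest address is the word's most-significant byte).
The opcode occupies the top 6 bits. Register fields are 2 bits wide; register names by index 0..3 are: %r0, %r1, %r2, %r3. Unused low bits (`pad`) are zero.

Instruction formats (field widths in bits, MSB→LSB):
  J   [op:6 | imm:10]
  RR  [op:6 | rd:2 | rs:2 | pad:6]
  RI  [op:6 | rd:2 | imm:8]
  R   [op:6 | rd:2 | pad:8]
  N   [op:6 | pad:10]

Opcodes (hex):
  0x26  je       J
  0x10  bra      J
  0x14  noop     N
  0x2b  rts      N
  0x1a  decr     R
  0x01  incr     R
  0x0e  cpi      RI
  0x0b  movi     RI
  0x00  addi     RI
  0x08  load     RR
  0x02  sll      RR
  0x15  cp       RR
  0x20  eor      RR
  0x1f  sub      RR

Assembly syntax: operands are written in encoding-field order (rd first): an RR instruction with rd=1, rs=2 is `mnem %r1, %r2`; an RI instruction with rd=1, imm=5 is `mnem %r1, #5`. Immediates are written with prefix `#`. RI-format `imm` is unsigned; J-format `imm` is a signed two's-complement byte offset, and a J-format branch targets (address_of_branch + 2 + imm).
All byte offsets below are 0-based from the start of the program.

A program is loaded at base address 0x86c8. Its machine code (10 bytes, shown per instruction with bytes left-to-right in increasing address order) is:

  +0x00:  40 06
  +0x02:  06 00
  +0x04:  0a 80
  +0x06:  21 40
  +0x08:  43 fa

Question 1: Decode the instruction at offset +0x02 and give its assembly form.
off 0x02: read 06 00 as big → 0x0600
  top 6b → 0x1 → incr [R]
  rd: (w>>8)&0x3=0x2 → %r2

incr %r2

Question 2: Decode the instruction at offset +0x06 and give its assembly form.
@+06  big-endian(21 40) = 0x2140
  opcode bits[15:10]=0x8: load/RR
  rd@[9:8]=0x1 ⇒ %r1
  rs@[7:6]=0x1 ⇒ %r1

load %r1, %r1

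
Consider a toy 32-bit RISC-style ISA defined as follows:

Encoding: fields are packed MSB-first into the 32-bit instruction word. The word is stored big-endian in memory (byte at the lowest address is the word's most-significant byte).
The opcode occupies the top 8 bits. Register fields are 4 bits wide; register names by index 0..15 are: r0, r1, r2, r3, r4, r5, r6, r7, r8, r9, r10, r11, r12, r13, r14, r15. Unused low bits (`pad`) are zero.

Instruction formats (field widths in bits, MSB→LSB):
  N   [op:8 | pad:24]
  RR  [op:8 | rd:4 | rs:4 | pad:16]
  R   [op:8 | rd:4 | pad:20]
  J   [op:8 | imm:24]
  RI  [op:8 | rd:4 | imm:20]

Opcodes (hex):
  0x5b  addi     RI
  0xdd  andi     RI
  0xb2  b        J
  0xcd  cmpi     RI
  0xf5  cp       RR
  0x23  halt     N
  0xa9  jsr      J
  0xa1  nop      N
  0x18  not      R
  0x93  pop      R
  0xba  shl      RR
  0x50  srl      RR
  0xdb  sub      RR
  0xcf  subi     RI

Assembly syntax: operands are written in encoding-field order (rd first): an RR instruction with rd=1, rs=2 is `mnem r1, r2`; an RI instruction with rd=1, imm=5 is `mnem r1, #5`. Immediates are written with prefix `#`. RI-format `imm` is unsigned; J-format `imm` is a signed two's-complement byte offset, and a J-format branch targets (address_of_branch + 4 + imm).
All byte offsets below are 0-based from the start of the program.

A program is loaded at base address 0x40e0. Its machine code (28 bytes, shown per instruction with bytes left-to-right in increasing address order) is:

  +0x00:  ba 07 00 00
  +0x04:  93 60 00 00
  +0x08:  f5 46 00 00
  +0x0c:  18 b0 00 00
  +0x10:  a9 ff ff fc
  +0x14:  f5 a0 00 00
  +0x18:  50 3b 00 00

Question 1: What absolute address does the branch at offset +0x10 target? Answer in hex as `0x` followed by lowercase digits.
[10] a9 ff ff fc → 0xa9fffffc
  op=0xa9fffffc>>24=0xa9 ⇒ jsr (J)
  imm: (w>>0)&0xffffff=0xfffffc (s24→-4) → #-4
  target = base 0x40e0 + off 0x10 + 4 + imm -4 = 0x40f0

0x40f0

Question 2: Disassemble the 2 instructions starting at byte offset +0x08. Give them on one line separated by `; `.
+0x08: f5 46 00 00 ⇒ word 0xf5460000 (big)
  opcode bits[31:24]=0xf5: cp/RR
  rd: (w>>20)&0xf=0x4 → r4
  rs: (w>>16)&0xf=0x6 → r6
+0x0c: 18 b0 00 00 ⇒ word 0x18b00000 (big)
  opcode bits[31:24]=0x18: not/R
  rd: (w>>20)&0xf=0xb → r11

cp r4, r6; not r11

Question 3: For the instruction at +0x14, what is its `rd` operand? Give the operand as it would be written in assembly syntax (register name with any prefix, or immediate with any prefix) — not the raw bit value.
r10

off 0x14: read f5 a0 00 00 as big → 0xf5a00000
  opcode bits[31:24]=0xf5: cp/RR
  rd@[23:20]=0xa ⇒ r10
  rs@[19:16]=0x0 ⇒ r0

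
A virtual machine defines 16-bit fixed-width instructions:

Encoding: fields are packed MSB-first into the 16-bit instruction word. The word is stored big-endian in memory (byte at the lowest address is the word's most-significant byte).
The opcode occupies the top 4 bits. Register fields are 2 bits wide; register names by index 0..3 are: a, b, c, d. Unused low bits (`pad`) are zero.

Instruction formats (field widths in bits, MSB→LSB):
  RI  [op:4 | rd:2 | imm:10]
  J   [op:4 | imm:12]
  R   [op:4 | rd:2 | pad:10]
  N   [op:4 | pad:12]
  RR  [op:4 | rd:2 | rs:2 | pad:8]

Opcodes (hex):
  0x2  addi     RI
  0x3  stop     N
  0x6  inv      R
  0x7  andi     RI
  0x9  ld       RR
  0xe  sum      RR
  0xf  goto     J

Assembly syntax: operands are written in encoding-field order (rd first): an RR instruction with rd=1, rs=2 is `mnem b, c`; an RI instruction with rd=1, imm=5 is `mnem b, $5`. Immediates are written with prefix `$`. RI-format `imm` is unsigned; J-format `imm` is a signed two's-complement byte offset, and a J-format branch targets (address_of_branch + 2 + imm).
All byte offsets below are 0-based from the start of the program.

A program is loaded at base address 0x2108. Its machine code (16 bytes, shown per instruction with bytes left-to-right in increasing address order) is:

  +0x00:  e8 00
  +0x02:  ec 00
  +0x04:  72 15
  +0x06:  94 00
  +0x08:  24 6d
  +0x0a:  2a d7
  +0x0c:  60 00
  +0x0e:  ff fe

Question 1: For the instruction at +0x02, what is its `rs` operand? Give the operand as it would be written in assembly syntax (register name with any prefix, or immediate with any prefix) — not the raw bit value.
a

off 0x02: read ec 00 as big → 0xec00
  op=0xec00>>12=0xe ⇒ sum (RR)
  [11:10] rd=3 = d
  [9:8] rs=0 = a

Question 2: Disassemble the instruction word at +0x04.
andi a, $533

off 0x04: read 72 15 as big → 0x7215
  top 4b → 0x7 → andi [RI]
  rd@[11:10]=0x0 ⇒ a
  imm@[9:0]=0x215 ⇒ $533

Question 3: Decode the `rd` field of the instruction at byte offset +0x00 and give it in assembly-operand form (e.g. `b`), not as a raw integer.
c

+0x00: e8 00 ⇒ word 0xe800 (big)
  top 4b → 0xe → sum [RR]
  [11:10] rd=2 = c
  [9:8] rs=0 = a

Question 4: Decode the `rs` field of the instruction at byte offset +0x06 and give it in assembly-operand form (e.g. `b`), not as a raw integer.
a

+0x06: 94 00 ⇒ word 0x9400 (big)
  top 4b → 0x9 → ld [RR]
  rd@[11:10]=0x1 ⇒ b
  rs@[9:8]=0x0 ⇒ a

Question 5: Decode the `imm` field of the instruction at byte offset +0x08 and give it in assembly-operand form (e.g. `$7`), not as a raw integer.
$109

off 0x08: read 24 6d as big → 0x246d
  top 4b → 0x2 → addi [RI]
  [11:10] rd=1 = b
  [9:0] imm=109 = $109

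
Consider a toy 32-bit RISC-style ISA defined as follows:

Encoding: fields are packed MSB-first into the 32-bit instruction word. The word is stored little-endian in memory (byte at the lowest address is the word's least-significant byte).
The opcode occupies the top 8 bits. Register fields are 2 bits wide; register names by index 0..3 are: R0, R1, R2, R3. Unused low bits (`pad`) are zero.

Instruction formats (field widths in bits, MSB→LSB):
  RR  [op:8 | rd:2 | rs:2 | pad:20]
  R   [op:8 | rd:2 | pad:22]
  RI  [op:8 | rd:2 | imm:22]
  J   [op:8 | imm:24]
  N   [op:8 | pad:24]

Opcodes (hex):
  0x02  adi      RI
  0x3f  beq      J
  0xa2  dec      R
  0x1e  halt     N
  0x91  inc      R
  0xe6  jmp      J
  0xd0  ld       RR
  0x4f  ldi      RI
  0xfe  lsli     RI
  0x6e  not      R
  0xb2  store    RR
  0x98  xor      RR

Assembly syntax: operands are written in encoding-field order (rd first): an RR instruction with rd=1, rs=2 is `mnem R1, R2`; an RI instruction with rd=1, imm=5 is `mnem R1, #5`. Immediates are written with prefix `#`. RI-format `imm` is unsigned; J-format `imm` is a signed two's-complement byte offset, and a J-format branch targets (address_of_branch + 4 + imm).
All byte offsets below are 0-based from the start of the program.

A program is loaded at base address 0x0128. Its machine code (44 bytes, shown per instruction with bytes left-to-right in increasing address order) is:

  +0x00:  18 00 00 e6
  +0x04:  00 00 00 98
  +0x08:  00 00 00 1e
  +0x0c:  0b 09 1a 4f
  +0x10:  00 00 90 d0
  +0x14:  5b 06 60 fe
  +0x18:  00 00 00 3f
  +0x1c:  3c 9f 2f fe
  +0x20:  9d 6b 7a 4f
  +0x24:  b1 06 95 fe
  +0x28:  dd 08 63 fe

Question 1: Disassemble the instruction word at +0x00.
jmp #24

off 0x00: read 18 00 00 e6 as little → 0xe6000018
  opcode bits[31:24]=0xe6: jmp/J
  imm@[23:0]=0x18 ⇒ #24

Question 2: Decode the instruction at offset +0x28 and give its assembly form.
lsli R1, #2296029

off 0x28: read dd 08 63 fe as little → 0xfe6308dd
  op=0xfe6308dd>>24=0xfe ⇒ lsli (RI)
  rd@[23:22]=0x1 ⇒ R1
  imm@[21:0]=0x2308dd ⇒ #2296029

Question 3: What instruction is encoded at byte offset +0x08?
off 0x08: read 00 00 00 1e as little → 0x1e000000
  op=0x1e000000>>24=0x1e ⇒ halt (N)

halt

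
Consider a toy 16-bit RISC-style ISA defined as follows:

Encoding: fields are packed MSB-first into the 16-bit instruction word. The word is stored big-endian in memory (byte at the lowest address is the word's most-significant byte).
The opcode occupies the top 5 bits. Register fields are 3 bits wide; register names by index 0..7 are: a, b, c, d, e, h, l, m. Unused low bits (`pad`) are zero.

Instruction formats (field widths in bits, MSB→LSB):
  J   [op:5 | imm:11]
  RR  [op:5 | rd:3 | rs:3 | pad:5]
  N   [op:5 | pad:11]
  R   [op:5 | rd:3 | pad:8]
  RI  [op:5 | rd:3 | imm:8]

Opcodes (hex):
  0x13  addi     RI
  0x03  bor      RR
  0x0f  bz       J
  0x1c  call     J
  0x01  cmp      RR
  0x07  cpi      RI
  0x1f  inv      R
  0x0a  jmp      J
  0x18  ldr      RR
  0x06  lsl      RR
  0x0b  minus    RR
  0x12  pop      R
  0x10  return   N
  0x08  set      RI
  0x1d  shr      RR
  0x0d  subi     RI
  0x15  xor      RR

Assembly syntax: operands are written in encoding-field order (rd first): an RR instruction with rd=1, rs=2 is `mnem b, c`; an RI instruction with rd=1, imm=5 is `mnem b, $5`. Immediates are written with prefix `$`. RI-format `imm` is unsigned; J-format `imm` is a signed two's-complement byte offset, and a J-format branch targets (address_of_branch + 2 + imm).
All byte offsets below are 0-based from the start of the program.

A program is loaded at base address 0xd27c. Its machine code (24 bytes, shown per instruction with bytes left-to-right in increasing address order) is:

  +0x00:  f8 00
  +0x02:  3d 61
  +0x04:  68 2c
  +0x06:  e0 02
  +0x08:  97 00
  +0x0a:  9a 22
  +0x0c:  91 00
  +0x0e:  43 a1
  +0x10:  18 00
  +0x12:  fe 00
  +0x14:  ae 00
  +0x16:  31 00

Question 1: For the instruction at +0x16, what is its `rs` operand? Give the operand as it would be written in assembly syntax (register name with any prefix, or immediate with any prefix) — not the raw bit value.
+0x16: 31 00 ⇒ word 0x3100 (big)
  op=0x3100>>11=0x6 ⇒ lsl (RR)
  rd: (w>>8)&0x7=0x1 → b
  rs: (w>>5)&0x7=0x0 → a

a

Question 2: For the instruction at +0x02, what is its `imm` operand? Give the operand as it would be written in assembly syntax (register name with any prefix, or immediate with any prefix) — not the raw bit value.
off 0x02: read 3d 61 as big → 0x3d61
  opcode bits[15:11]=0x7: cpi/RI
  [10:8] rd=5 = h
  [7:0] imm=97 = $97

$97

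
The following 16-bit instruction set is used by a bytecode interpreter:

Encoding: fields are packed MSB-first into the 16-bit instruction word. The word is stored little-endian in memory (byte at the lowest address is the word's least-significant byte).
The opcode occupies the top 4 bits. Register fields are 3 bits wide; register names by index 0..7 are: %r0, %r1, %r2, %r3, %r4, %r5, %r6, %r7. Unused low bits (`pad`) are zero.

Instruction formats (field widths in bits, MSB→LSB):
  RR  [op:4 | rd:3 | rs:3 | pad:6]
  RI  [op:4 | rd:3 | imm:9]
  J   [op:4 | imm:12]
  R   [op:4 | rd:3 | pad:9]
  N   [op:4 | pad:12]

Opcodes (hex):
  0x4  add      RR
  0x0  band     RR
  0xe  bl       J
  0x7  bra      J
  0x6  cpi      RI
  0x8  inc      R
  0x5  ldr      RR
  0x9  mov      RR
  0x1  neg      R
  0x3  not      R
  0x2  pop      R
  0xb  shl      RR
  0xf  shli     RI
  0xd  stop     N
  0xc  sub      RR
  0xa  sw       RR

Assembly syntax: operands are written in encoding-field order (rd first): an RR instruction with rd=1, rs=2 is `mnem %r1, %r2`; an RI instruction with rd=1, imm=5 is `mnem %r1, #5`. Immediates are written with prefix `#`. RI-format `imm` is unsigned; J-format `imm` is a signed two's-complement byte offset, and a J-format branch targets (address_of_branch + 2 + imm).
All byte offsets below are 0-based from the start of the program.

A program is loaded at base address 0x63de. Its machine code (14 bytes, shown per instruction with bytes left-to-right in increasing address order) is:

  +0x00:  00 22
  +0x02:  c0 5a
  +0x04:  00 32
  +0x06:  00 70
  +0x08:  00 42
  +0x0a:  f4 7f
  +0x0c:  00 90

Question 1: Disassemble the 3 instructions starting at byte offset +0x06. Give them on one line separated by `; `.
bra #0; add %r1, %r0; bra #-12

[06] 00 70 → 0x7000
  opcode bits[15:12]=0x7: bra/J
  imm@[11:0]=0x0 ⇒ #0
[08] 00 42 → 0x4200
  opcode bits[15:12]=0x4: add/RR
  rd@[11:9]=0x1 ⇒ %r1
  rs@[8:6]=0x0 ⇒ %r0
[0a] f4 7f → 0x7ff4
  opcode bits[15:12]=0x7: bra/J
  imm@[11:0]=0xff4 (s12→-12) ⇒ #-12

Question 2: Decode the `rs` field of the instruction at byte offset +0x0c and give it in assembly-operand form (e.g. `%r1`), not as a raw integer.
@+0c  little-endian(00 90) = 0x9000
  top 4b → 0x9 → mov [RR]
  rd@[11:9]=0x0 ⇒ %r0
  rs@[8:6]=0x0 ⇒ %r0

%r0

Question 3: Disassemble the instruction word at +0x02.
+0x02: c0 5a ⇒ word 0x5ac0 (little)
  op=0x5ac0>>12=0x5 ⇒ ldr (RR)
  rd: (w>>9)&0x7=0x5 → %r5
  rs: (w>>6)&0x7=0x3 → %r3

ldr %r5, %r3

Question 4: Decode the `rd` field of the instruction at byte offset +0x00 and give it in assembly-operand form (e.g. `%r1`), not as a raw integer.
%r1

[00] 00 22 → 0x2200
  top 4b → 0x2 → pop [R]
  rd: (w>>9)&0x7=0x1 → %r1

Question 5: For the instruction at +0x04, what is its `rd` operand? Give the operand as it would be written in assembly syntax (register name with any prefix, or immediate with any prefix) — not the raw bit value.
%r1

off 0x04: read 00 32 as little → 0x3200
  opcode bits[15:12]=0x3: not/R
  rd: (w>>9)&0x7=0x1 → %r1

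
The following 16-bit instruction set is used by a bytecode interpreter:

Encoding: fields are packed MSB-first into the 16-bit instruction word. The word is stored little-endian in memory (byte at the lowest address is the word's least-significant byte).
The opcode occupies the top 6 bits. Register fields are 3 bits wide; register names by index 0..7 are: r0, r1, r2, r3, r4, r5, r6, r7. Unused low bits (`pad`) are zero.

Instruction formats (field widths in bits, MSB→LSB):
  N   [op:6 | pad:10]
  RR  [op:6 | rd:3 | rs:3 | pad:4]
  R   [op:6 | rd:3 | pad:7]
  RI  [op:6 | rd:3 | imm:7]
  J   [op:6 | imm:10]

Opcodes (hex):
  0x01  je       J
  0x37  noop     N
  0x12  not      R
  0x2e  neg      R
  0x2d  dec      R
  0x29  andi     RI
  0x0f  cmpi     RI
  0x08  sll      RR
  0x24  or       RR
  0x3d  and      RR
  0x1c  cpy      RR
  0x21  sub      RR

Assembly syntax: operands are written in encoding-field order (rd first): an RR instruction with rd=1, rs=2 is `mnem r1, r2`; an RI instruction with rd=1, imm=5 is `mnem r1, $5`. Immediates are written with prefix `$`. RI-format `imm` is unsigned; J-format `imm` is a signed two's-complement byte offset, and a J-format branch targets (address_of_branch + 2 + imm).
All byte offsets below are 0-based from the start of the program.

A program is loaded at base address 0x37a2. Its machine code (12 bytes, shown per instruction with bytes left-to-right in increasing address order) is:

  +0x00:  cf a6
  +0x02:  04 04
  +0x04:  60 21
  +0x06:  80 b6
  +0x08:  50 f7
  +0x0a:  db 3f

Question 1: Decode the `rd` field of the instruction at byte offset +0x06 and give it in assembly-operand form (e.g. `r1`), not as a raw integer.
r5

+0x06: 80 b6 ⇒ word 0xb680 (little)
  op=0xb680>>10=0x2d ⇒ dec (R)
  rd: (w>>7)&0x7=0x5 → r5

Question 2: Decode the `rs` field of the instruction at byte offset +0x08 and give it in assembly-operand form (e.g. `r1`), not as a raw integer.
r5

+0x08: 50 f7 ⇒ word 0xf750 (little)
  top 6b → 0x3d → and [RR]
  [9:7] rd=6 = r6
  [6:4] rs=5 = r5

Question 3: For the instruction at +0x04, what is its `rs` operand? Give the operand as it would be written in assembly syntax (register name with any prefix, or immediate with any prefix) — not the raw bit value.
+0x04: 60 21 ⇒ word 0x2160 (little)
  top 6b → 0x8 → sll [RR]
  [9:7] rd=2 = r2
  [6:4] rs=6 = r6

r6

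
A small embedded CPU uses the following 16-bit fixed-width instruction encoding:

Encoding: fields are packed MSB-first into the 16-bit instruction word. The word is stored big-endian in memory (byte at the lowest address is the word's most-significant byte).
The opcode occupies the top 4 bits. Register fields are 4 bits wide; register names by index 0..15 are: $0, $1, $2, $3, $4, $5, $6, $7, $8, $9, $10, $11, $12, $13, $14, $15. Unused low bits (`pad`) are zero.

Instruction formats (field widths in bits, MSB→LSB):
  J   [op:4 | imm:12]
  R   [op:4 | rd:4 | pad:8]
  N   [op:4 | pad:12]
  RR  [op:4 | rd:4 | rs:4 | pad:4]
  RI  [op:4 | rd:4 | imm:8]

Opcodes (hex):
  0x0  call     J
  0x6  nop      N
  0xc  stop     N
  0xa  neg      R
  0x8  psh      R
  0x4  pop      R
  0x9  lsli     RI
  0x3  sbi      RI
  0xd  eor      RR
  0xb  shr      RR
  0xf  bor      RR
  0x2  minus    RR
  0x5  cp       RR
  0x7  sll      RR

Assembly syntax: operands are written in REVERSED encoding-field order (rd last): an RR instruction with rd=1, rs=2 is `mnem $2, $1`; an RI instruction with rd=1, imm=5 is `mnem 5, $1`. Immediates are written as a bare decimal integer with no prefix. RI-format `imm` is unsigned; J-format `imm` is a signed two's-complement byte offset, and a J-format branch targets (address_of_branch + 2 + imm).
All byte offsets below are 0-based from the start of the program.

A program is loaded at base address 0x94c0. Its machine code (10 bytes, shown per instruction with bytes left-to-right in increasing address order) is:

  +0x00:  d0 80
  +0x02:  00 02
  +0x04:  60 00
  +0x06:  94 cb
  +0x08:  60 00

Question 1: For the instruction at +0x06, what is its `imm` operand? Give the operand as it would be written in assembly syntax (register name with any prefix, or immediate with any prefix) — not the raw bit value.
203

[06] 94 cb → 0x94cb
  opcode bits[15:12]=0x9: lsli/RI
  [11:8] rd=4 = $4
  [7:0] imm=203 = 203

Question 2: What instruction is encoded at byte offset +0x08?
@+08  big-endian(60 00) = 0x6000
  op=0x6000>>12=0x6 ⇒ nop (N)

nop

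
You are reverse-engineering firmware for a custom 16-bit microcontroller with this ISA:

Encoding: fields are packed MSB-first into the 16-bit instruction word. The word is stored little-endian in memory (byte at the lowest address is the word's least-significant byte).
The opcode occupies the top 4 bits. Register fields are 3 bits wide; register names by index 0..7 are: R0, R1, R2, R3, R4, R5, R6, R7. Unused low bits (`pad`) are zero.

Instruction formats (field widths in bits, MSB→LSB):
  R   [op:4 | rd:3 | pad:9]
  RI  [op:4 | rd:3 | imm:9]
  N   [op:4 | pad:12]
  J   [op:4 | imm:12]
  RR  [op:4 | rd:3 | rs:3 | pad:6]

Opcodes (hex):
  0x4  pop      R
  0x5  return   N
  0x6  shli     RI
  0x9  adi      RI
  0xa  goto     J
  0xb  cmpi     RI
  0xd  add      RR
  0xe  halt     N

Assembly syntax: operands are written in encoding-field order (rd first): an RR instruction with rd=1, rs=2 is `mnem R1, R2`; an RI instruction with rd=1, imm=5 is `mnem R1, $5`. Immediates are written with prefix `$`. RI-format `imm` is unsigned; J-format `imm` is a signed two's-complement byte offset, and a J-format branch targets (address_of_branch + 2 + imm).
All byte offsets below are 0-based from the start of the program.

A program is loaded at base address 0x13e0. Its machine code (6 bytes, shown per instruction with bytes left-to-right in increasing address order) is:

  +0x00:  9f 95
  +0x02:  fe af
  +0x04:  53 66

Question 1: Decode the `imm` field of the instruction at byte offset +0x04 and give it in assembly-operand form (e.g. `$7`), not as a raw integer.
$83

+0x04: 53 66 ⇒ word 0x6653 (little)
  top 4b → 0x6 → shli [RI]
  rd: (w>>9)&0x7=0x3 → R3
  imm: (w>>0)&0x1ff=0x53 → $83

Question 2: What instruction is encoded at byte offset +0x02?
[02] fe af → 0xaffe
  top 4b → 0xa → goto [J]
  imm: (w>>0)&0xfff=0xffe (s12→-2) → $-2

goto $-2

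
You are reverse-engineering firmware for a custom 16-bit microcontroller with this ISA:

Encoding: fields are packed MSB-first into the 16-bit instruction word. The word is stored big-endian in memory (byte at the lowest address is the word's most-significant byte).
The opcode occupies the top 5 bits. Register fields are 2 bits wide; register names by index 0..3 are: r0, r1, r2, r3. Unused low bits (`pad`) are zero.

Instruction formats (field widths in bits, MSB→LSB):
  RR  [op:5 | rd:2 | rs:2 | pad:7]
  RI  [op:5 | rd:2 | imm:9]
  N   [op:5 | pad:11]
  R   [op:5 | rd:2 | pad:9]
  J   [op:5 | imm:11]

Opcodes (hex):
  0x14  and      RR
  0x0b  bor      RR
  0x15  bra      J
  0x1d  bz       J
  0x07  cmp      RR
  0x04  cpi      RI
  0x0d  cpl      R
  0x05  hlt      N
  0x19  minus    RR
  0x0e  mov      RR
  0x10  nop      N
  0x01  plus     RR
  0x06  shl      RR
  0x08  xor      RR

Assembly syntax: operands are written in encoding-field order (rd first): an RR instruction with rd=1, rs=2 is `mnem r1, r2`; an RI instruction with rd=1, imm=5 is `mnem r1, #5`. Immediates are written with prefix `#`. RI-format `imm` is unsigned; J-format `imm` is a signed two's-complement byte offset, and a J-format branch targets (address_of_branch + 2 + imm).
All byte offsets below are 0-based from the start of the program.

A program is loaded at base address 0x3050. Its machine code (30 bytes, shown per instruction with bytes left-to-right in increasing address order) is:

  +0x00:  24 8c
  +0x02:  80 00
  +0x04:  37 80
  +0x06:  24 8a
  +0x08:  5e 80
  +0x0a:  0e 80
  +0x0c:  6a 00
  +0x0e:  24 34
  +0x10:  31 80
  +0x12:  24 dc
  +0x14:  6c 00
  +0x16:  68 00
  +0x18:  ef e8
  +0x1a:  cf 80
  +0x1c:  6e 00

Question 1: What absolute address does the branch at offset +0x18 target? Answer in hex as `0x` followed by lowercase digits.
0x3052

+0x18: ef e8 ⇒ word 0xefe8 (big)
  opcode bits[15:11]=0x1d: bz/J
  imm: (w>>0)&0x7ff=0x7e8 (s11→-24) → #-24
  target = base 0x3050 + off 0x18 + 2 + imm -24 = 0x3052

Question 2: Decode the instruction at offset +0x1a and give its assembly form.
minus r3, r3

@+1a  big-endian(cf 80) = 0xcf80
  op=0xcf80>>11=0x19 ⇒ minus (RR)
  rd: (w>>9)&0x3=0x3 → r3
  rs: (w>>7)&0x3=0x3 → r3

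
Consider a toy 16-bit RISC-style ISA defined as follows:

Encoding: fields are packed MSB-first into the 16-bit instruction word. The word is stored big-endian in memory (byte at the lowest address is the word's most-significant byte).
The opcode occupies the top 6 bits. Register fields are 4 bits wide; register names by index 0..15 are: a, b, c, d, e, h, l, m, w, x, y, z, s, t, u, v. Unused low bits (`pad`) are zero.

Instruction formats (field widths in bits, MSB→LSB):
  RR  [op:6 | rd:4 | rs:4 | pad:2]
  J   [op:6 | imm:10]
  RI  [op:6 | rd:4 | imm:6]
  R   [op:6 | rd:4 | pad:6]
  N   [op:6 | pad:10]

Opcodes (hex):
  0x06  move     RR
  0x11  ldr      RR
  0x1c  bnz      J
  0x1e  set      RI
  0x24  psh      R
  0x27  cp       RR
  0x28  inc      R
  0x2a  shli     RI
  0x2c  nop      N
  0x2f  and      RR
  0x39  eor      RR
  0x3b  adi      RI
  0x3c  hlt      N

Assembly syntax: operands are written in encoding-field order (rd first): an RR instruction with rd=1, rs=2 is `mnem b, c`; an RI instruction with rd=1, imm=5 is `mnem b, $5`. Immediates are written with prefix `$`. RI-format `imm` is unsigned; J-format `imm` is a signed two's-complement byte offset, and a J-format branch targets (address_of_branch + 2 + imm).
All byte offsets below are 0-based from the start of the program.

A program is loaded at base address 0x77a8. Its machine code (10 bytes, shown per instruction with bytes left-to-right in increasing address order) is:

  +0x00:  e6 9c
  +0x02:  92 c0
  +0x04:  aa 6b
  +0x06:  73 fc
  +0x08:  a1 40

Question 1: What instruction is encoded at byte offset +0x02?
psh z

off 0x02: read 92 c0 as big → 0x92c0
  op=0x92c0>>10=0x24 ⇒ psh (R)
  [9:6] rd=11 = z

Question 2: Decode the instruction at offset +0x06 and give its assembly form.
[06] 73 fc → 0x73fc
  op=0x73fc>>10=0x1c ⇒ bnz (J)
  [9:0] imm=1020 (s10→-4) = $-4

bnz $-4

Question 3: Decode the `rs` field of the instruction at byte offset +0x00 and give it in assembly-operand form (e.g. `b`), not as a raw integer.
off 0x00: read e6 9c as big → 0xe69c
  top 6b → 0x39 → eor [RR]
  rd@[9:6]=0xa ⇒ y
  rs@[5:2]=0x7 ⇒ m

m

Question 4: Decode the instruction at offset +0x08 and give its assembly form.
inc h

+0x08: a1 40 ⇒ word 0xa140 (big)
  op=0xa140>>10=0x28 ⇒ inc (R)
  rd@[9:6]=0x5 ⇒ h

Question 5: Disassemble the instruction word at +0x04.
shli x, $43

+0x04: aa 6b ⇒ word 0xaa6b (big)
  opcode bits[15:10]=0x2a: shli/RI
  rd@[9:6]=0x9 ⇒ x
  imm@[5:0]=0x2b ⇒ $43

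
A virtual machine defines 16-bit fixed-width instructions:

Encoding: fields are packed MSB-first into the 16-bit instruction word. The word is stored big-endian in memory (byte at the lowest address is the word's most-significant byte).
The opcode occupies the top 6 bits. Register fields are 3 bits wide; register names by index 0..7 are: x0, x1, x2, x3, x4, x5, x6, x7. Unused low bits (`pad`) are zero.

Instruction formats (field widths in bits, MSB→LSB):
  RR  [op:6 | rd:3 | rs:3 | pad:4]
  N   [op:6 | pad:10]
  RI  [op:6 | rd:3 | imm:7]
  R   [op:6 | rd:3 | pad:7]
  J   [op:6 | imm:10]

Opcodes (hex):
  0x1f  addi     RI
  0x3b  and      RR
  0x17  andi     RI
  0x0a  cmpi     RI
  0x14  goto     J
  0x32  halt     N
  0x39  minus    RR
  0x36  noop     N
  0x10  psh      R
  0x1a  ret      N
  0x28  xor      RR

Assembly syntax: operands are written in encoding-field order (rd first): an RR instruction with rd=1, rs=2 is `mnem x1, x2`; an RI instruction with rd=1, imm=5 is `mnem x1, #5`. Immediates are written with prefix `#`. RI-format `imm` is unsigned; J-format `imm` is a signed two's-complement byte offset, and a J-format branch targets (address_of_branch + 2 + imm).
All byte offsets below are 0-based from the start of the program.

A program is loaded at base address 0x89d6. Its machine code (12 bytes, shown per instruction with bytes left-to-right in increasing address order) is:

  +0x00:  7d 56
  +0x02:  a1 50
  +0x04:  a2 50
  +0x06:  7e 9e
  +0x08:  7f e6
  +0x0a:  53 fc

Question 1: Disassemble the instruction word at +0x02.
xor x2, x5

@+02  big-endian(a1 50) = 0xa150
  op=0xa150>>10=0x28 ⇒ xor (RR)
  [9:7] rd=2 = x2
  [6:4] rs=5 = x5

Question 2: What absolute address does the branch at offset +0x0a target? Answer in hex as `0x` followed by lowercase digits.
@+0a  big-endian(53 fc) = 0x53fc
  top 6b → 0x14 → goto [J]
  imm: (w>>0)&0x3ff=0x3fc (s10→-4) → #-4
  target = base 0x89d6 + off 0x0a + 2 + imm -4 = 0x89de

0x89de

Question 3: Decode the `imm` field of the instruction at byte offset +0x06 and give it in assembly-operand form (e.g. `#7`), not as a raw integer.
#30

@+06  big-endian(7e 9e) = 0x7e9e
  opcode bits[15:10]=0x1f: addi/RI
  rd: (w>>7)&0x7=0x5 → x5
  imm: (w>>0)&0x7f=0x1e → #30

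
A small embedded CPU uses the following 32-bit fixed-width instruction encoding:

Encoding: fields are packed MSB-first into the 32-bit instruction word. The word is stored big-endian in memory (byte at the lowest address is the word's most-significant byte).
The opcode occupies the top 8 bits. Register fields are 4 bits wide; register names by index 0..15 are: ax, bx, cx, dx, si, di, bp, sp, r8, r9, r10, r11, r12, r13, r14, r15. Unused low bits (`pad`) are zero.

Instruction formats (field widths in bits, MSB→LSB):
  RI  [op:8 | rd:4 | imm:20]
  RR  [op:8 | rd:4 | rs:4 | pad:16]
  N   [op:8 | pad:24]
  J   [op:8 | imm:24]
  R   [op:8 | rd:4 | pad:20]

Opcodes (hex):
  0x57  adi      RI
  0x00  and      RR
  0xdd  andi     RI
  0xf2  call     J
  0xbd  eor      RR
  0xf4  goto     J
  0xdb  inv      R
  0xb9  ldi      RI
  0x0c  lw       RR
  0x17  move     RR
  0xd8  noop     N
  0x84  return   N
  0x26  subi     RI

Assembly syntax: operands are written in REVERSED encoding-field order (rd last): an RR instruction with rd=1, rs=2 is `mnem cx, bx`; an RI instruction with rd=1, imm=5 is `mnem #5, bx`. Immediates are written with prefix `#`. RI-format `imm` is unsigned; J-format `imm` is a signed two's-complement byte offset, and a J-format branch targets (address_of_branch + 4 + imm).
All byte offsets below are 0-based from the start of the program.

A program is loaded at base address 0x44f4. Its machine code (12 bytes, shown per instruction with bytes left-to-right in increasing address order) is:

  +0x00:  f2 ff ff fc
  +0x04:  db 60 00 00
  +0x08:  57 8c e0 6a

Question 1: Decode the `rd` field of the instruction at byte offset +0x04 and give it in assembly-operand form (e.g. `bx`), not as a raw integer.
+0x04: db 60 00 00 ⇒ word 0xdb600000 (big)
  op=0xdb600000>>24=0xdb ⇒ inv (R)
  [23:20] rd=6 = bp

bp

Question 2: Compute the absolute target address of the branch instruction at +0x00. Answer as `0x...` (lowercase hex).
off 0x00: read f2 ff ff fc as big → 0xf2fffffc
  top 8b → 0xf2 → call [J]
  imm@[23:0]=0xfffffc (s24→-4) ⇒ #-4
  target = base 0x44f4 + off 0x00 + 4 + imm -4 = 0x44f4

0x44f4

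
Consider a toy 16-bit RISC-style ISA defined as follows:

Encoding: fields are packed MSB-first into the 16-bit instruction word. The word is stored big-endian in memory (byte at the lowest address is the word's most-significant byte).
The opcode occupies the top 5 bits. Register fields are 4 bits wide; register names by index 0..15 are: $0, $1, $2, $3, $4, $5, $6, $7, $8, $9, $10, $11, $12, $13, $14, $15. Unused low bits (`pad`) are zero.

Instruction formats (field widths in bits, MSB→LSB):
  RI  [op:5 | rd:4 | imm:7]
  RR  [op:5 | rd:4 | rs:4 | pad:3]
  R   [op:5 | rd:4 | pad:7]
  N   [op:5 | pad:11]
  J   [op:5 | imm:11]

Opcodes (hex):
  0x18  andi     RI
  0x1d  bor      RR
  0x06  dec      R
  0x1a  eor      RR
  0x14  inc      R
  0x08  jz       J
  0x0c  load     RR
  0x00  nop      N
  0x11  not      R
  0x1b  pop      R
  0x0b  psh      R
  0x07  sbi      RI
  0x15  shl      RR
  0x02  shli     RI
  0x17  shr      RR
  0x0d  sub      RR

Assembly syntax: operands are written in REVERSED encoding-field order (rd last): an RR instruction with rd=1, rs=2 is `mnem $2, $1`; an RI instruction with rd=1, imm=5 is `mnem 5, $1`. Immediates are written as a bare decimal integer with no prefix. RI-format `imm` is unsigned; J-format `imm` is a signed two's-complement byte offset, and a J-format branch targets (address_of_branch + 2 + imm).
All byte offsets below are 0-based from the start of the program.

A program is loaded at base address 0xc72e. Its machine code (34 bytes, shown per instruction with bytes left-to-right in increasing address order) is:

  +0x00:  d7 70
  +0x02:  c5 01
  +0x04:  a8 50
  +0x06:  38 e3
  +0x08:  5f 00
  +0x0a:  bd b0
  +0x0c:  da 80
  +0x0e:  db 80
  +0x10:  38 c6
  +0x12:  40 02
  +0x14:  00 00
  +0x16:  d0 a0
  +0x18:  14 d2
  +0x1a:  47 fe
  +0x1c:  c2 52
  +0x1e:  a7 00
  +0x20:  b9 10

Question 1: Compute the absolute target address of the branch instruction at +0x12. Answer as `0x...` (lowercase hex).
[12] 40 02 → 0x4002
  top 5b → 0x8 → jz [J]
  imm@[10:0]=0x2 ⇒ 2
  target = base 0xc72e + off 0x12 + 2 + imm 2 = 0xc744

0xc744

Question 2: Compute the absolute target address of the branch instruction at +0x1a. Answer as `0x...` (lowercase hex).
0xc748

+0x1a: 47 fe ⇒ word 0x47fe (big)
  top 5b → 0x8 → jz [J]
  imm: (w>>0)&0x7ff=0x7fe (s11→-2) → -2
  target = base 0xc72e + off 0x1a + 2 + imm -2 = 0xc748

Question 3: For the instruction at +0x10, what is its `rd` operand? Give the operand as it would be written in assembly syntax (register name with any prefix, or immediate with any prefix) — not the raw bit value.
off 0x10: read 38 c6 as big → 0x38c6
  op=0x38c6>>11=0x7 ⇒ sbi (RI)
  [10:7] rd=1 = $1
  [6:0] imm=70 = 70

$1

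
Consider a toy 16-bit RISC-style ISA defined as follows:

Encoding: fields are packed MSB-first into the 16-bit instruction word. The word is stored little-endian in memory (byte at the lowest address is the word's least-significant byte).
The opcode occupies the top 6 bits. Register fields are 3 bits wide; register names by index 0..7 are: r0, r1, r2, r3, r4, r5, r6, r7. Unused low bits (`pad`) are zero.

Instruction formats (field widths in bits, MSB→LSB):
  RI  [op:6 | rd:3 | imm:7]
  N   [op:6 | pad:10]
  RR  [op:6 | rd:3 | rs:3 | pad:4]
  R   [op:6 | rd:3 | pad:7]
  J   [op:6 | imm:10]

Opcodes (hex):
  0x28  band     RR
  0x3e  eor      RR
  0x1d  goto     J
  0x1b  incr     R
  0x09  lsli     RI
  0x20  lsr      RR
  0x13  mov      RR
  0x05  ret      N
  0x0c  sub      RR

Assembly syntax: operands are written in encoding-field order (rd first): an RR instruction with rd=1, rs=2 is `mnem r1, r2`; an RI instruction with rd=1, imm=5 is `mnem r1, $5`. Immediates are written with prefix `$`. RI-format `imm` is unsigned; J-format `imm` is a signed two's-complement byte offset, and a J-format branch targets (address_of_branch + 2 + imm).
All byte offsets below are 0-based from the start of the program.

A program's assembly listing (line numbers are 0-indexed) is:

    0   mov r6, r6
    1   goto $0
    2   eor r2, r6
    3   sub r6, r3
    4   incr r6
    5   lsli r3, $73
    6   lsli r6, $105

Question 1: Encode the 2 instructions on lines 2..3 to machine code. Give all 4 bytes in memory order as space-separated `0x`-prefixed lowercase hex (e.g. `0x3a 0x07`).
0x60 0xf9 0x30 0x33

L2: eor op=0x3e:6|rd=2:3|rs=6:3|pad=0:4 ⇒ 0xf960 ⇒ little 60 f9
L3: sub op=0xc:6|rd=6:3|rs=3:3|pad=0:4 ⇒ 0x3330 ⇒ little 30 33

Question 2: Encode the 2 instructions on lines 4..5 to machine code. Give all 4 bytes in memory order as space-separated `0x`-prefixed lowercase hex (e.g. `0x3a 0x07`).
0x00 0x6f 0xc9 0x25

4. incr fields op=0x1b:6|rd=6:3|pad=0:7 → word 6f00h → 00 6f
5. lsli fields op=0x9:6|rd=3:3|imm=73:7 → word 25c9h → c9 25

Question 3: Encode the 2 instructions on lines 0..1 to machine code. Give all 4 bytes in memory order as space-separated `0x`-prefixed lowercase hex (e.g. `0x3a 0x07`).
0. mov fields op=0x13:6|rd=6:3|rs=6:3|pad=0:4 → word 4f60h → 60 4f
1. goto fields op=0x1d:6|imm=0:10 → word 7400h → 00 74

0x60 0x4f 0x00 0x74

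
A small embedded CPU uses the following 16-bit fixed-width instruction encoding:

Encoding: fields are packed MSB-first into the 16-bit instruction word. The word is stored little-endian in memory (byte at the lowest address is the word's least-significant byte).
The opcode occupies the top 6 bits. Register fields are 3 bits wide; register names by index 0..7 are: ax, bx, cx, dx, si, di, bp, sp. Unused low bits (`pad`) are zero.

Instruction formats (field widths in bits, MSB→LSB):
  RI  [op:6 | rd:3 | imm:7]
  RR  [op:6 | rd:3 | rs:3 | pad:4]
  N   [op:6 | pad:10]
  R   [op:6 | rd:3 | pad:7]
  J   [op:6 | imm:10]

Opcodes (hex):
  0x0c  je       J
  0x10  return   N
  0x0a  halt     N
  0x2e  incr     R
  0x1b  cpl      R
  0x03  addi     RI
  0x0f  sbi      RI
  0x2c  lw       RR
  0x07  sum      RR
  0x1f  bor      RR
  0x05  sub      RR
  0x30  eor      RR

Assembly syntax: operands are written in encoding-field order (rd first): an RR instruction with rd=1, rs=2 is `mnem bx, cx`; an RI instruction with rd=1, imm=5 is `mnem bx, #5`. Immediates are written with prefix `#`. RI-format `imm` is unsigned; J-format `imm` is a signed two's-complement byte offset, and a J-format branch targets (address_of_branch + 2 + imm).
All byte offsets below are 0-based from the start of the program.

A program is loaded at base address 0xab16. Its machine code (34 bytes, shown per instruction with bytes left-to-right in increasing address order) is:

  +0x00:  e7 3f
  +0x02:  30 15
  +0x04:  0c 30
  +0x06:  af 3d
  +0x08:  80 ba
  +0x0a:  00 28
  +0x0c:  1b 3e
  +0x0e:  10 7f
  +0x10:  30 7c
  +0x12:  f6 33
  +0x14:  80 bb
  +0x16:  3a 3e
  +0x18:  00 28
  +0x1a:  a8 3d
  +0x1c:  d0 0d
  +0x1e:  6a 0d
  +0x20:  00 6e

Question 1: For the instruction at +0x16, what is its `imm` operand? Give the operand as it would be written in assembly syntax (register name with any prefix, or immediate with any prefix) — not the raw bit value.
#58

off 0x16: read 3a 3e as little → 0x3e3a
  op=0x3e3a>>10=0xf ⇒ sbi (RI)
  rd@[9:7]=0x4 ⇒ si
  imm@[6:0]=0x3a ⇒ #58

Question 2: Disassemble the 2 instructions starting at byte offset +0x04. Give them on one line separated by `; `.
je #12; sbi dx, #47

[04] 0c 30 → 0x300c
  top 6b → 0xc → je [J]
  imm: (w>>0)&0x3ff=0xc → #12
[06] af 3d → 0x3daf
  top 6b → 0xf → sbi [RI]
  rd: (w>>7)&0x7=0x3 → dx
  imm: (w>>0)&0x7f=0x2f → #47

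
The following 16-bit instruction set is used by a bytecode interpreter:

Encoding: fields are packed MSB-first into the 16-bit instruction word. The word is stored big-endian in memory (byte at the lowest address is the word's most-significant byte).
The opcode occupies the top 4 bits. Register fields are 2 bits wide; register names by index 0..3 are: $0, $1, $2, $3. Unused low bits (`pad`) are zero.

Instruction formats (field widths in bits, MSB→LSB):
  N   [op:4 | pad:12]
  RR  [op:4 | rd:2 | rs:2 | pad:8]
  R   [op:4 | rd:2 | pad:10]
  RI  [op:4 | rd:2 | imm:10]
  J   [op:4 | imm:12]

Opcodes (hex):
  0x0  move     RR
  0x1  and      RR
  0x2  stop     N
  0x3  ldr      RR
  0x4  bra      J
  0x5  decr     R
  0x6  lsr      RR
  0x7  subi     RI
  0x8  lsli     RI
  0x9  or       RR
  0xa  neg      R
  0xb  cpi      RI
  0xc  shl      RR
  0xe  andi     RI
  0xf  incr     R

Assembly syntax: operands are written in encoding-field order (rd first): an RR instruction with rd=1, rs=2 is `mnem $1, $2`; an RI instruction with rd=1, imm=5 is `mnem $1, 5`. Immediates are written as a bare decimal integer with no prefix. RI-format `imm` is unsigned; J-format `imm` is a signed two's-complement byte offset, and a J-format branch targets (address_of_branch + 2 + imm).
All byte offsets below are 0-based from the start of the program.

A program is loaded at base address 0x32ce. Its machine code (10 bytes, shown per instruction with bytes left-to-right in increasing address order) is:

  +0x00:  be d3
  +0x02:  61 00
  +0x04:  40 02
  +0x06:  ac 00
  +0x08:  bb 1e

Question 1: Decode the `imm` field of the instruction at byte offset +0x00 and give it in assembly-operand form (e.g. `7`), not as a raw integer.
723

off 0x00: read be d3 as big → 0xbed3
  op=0xbed3>>12=0xb ⇒ cpi (RI)
  rd: (w>>10)&0x3=0x3 → $3
  imm: (w>>0)&0x3ff=0x2d3 → 723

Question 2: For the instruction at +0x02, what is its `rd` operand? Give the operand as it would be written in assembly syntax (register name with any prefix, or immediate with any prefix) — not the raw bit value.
$0

+0x02: 61 00 ⇒ word 0x6100 (big)
  op=0x6100>>12=0x6 ⇒ lsr (RR)
  rd: (w>>10)&0x3=0x0 → $0
  rs: (w>>8)&0x3=0x1 → $1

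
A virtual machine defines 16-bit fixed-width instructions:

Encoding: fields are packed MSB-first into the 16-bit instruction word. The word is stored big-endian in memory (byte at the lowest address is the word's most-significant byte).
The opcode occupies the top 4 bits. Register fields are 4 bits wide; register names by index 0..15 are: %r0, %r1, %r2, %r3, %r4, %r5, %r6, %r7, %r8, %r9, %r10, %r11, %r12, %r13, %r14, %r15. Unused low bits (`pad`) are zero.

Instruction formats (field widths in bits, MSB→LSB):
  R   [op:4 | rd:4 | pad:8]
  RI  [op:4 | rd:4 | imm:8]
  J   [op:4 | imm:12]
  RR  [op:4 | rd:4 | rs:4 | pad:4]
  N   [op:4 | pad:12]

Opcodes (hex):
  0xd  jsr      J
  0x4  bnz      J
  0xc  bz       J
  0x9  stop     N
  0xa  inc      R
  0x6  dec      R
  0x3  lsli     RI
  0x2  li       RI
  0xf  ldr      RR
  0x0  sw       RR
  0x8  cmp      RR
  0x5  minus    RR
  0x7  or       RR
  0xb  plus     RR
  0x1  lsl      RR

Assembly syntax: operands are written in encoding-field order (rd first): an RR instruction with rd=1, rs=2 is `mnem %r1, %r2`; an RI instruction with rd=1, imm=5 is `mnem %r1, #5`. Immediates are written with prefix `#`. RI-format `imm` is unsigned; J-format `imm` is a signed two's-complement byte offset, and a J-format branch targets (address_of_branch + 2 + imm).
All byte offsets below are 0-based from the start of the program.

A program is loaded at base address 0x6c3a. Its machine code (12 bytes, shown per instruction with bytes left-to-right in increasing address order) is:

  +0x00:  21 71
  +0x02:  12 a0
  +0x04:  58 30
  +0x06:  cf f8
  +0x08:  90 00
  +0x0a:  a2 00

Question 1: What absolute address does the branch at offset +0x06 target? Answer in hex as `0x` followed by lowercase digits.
[06] cf f8 → 0xcff8
  opcode bits[15:12]=0xc: bz/J
  imm: (w>>0)&0xfff=0xff8 (s12→-8) → #-8
  target = base 0x6c3a + off 0x06 + 2 + imm -8 = 0x6c3a

0x6c3a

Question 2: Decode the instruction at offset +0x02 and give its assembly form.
lsl %r2, %r10

off 0x02: read 12 a0 as big → 0x12a0
  op=0x12a0>>12=0x1 ⇒ lsl (RR)
  rd@[11:8]=0x2 ⇒ %r2
  rs@[7:4]=0xa ⇒ %r10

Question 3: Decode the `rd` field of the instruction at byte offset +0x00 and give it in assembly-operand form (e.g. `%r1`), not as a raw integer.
+0x00: 21 71 ⇒ word 0x2171 (big)
  op=0x2171>>12=0x2 ⇒ li (RI)
  rd@[11:8]=0x1 ⇒ %r1
  imm@[7:0]=0x71 ⇒ #113

%r1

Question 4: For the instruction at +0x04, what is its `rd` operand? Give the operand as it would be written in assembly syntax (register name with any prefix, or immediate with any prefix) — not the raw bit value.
[04] 58 30 → 0x5830
  opcode bits[15:12]=0x5: minus/RR
  rd@[11:8]=0x8 ⇒ %r8
  rs@[7:4]=0x3 ⇒ %r3

%r8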